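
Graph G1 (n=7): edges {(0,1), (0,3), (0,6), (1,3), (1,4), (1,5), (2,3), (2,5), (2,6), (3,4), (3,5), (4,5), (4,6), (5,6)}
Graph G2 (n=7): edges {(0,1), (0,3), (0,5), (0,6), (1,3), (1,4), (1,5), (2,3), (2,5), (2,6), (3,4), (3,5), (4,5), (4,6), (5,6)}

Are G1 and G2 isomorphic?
No, not isomorphic

The graphs are NOT isomorphic.

Counting edges: G1 has 14 edge(s); G2 has 15 edge(s).
Edge count is an isomorphism invariant (a bijection on vertices induces a bijection on edges), so differing edge counts rule out isomorphism.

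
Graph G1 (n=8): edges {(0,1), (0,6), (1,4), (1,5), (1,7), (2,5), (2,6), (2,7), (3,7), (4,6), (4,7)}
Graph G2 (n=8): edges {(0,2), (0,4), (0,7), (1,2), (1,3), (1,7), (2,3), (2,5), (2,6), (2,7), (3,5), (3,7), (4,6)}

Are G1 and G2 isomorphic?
No, not isomorphic

The graphs are NOT isomorphic.

Degrees in G1: deg(0)=2, deg(1)=4, deg(2)=3, deg(3)=1, deg(4)=3, deg(5)=2, deg(6)=3, deg(7)=4.
Sorted degree sequence of G1: [4, 4, 3, 3, 3, 2, 2, 1].
Degrees in G2: deg(0)=3, deg(1)=3, deg(2)=6, deg(3)=4, deg(4)=2, deg(5)=2, deg(6)=2, deg(7)=4.
Sorted degree sequence of G2: [6, 4, 4, 3, 3, 2, 2, 2].
The (sorted) degree sequence is an isomorphism invariant, so since G1 and G2 have different degree sequences they cannot be isomorphic.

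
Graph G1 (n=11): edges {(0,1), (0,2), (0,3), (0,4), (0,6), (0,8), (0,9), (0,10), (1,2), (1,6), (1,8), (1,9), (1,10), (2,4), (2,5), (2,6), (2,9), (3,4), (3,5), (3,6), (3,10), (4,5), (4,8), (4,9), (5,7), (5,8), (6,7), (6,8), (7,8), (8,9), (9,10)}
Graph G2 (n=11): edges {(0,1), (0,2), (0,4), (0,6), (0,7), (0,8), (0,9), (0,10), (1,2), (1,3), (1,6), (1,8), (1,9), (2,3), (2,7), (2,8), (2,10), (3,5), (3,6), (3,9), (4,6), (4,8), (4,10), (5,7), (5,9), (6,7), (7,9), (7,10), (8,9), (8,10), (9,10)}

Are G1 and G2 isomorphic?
Yes, isomorphic

The graphs are isomorphic.
One valid mapping φ: V(G1) → V(G2): 0→0, 1→10, 2→2, 3→6, 4→1, 5→3, 6→7, 7→5, 8→9, 9→8, 10→4

Verify φ preserves adjacency — for each edge of G1, its image is an edge of G2:
  (0,1) → (φ(0),φ(1)) = (0,10) ∈ E(G2) ✓
  (0,2) → (φ(0),φ(2)) = (0,2) ∈ E(G2) ✓
  (0,3) → (φ(0),φ(3)) = (0,6) ∈ E(G2) ✓
  (0,4) → (φ(0),φ(4)) = (0,1) ∈ E(G2) ✓
  (0,6) → (φ(0),φ(6)) = (0,7) ∈ E(G2) ✓
  (0,8) → (φ(0),φ(8)) = (0,9) ∈ E(G2) ✓
  (0,9) → (φ(0),φ(9)) = (0,8) ∈ E(G2) ✓
  (0,10) → (φ(0),φ(10)) = (0,4) ∈ E(G2) ✓
  (1,2) → (φ(1),φ(2)) = (2,10) ∈ E(G2) ✓
  (1,6) → (φ(1),φ(6)) = (7,10) ∈ E(G2) ✓
  (1,8) → (φ(1),φ(8)) = (9,10) ∈ E(G2) ✓
  (1,9) → (φ(1),φ(9)) = (8,10) ∈ E(G2) ✓
  (1,10) → (φ(1),φ(10)) = (4,10) ∈ E(G2) ✓
  (2,4) → (φ(2),φ(4)) = (1,2) ∈ E(G2) ✓
  (2,5) → (φ(2),φ(5)) = (2,3) ∈ E(G2) ✓
  (2,6) → (φ(2),φ(6)) = (2,7) ∈ E(G2) ✓
  (2,9) → (φ(2),φ(9)) = (2,8) ∈ E(G2) ✓
  (3,4) → (φ(3),φ(4)) = (1,6) ∈ E(G2) ✓
  (3,5) → (φ(3),φ(5)) = (3,6) ∈ E(G2) ✓
  (3,6) → (φ(3),φ(6)) = (6,7) ∈ E(G2) ✓
  (3,10) → (φ(3),φ(10)) = (4,6) ∈ E(G2) ✓
  (4,5) → (φ(4),φ(5)) = (1,3) ∈ E(G2) ✓
  (4,8) → (φ(4),φ(8)) = (1,9) ∈ E(G2) ✓
  (4,9) → (φ(4),φ(9)) = (1,8) ∈ E(G2) ✓
  (5,7) → (φ(5),φ(7)) = (3,5) ∈ E(G2) ✓
  (5,8) → (φ(5),φ(8)) = (3,9) ∈ E(G2) ✓
  (6,7) → (φ(6),φ(7)) = (5,7) ∈ E(G2) ✓
  (6,8) → (φ(6),φ(8)) = (7,9) ∈ E(G2) ✓
  (7,8) → (φ(7),φ(8)) = (5,9) ∈ E(G2) ✓
  (8,9) → (φ(8),φ(9)) = (8,9) ∈ E(G2) ✓
  (9,10) → (φ(9),φ(10)) = (4,8) ∈ E(G2) ✓
All 31 edges of G1 map to edges of G2, and |E(G1)| = |E(G2)| = 31, so φ is a bijection on edges as well as vertices. Hence G1 ≅ G2.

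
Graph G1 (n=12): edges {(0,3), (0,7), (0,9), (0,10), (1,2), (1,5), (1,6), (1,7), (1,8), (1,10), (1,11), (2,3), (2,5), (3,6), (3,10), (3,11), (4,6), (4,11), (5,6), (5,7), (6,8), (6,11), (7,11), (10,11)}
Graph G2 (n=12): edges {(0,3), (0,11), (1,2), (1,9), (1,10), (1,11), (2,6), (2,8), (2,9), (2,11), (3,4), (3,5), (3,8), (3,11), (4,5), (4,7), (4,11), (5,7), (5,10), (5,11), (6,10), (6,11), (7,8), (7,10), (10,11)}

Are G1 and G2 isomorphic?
No, not isomorphic

The graphs are NOT isomorphic.

Counting triangles (3-cliques): G1 has 11, G2 has 13.
Triangle count is an isomorphism invariant, so differing triangle counts rule out isomorphism.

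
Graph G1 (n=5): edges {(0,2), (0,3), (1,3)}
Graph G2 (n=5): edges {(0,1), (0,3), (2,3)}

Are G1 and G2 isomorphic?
Yes, isomorphic

The graphs are isomorphic.
One valid mapping φ: V(G1) → V(G2): 0→3, 1→1, 2→2, 3→0, 4→4

Verify φ preserves adjacency — for each edge of G1, its image is an edge of G2:
  (0,2) → (φ(0),φ(2)) = (2,3) ∈ E(G2) ✓
  (0,3) → (φ(0),φ(3)) = (0,3) ∈ E(G2) ✓
  (1,3) → (φ(1),φ(3)) = (0,1) ∈ E(G2) ✓
All 3 edges of G1 map to edges of G2, and |E(G1)| = |E(G2)| = 3, so φ is a bijection on edges as well as vertices. Hence G1 ≅ G2.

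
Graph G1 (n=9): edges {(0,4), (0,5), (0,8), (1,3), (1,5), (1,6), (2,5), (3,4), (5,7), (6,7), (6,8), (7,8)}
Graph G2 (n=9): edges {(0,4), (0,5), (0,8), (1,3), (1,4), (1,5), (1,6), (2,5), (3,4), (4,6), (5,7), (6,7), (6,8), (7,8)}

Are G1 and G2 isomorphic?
No, not isomorphic

The graphs are NOT isomorphic.

Counting edges: G1 has 12 edge(s); G2 has 14 edge(s).
Edge count is an isomorphism invariant (a bijection on vertices induces a bijection on edges), so differing edge counts rule out isomorphism.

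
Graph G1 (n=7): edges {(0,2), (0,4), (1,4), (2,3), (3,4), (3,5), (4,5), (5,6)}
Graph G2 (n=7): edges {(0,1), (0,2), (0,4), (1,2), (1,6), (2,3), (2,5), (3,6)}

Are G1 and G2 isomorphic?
Yes, isomorphic

The graphs are isomorphic.
One valid mapping φ: V(G1) → V(G2): 0→3, 1→5, 2→6, 3→1, 4→2, 5→0, 6→4

Verify φ preserves adjacency — for each edge of G1, its image is an edge of G2:
  (0,2) → (φ(0),φ(2)) = (3,6) ∈ E(G2) ✓
  (0,4) → (φ(0),φ(4)) = (2,3) ∈ E(G2) ✓
  (1,4) → (φ(1),φ(4)) = (2,5) ∈ E(G2) ✓
  (2,3) → (φ(2),φ(3)) = (1,6) ∈ E(G2) ✓
  (3,4) → (φ(3),φ(4)) = (1,2) ∈ E(G2) ✓
  (3,5) → (φ(3),φ(5)) = (0,1) ∈ E(G2) ✓
  (4,5) → (φ(4),φ(5)) = (0,2) ∈ E(G2) ✓
  (5,6) → (φ(5),φ(6)) = (0,4) ∈ E(G2) ✓
All 8 edges of G1 map to edges of G2, and |E(G1)| = |E(G2)| = 8, so φ is a bijection on edges as well as vertices. Hence G1 ≅ G2.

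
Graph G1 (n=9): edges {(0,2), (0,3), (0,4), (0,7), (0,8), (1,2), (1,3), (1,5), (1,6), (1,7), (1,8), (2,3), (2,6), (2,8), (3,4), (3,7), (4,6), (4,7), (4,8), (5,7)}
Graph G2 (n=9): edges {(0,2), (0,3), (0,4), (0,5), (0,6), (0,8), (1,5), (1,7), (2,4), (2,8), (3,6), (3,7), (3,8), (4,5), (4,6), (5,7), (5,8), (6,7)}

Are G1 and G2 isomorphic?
No, not isomorphic

The graphs are NOT isomorphic.

Degrees in G1: deg(0)=5, deg(1)=6, deg(2)=5, deg(3)=5, deg(4)=5, deg(5)=2, deg(6)=3, deg(7)=5, deg(8)=4.
Sorted degree sequence of G1: [6, 5, 5, 5, 5, 5, 4, 3, 2].
Degrees in G2: deg(0)=6, deg(1)=2, deg(2)=3, deg(3)=4, deg(4)=4, deg(5)=5, deg(6)=4, deg(7)=4, deg(8)=4.
Sorted degree sequence of G2: [6, 5, 4, 4, 4, 4, 4, 3, 2].
The (sorted) degree sequence is an isomorphism invariant, so since G1 and G2 have different degree sequences they cannot be isomorphic.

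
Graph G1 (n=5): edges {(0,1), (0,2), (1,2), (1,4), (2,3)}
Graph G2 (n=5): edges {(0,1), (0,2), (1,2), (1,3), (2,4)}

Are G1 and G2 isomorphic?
Yes, isomorphic

The graphs are isomorphic.
One valid mapping φ: V(G1) → V(G2): 0→0, 1→1, 2→2, 3→4, 4→3

Verify φ preserves adjacency — for each edge of G1, its image is an edge of G2:
  (0,1) → (φ(0),φ(1)) = (0,1) ∈ E(G2) ✓
  (0,2) → (φ(0),φ(2)) = (0,2) ∈ E(G2) ✓
  (1,2) → (φ(1),φ(2)) = (1,2) ∈ E(G2) ✓
  (1,4) → (φ(1),φ(4)) = (1,3) ∈ E(G2) ✓
  (2,3) → (φ(2),φ(3)) = (2,4) ∈ E(G2) ✓
All 5 edges of G1 map to edges of G2, and |E(G1)| = |E(G2)| = 5, so φ is a bijection on edges as well as vertices. Hence G1 ≅ G2.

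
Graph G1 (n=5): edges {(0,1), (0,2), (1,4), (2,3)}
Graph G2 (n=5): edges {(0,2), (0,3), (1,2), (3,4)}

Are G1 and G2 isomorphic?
Yes, isomorphic

The graphs are isomorphic.
One valid mapping φ: V(G1) → V(G2): 0→0, 1→3, 2→2, 3→1, 4→4

Verify φ preserves adjacency — for each edge of G1, its image is an edge of G2:
  (0,1) → (φ(0),φ(1)) = (0,3) ∈ E(G2) ✓
  (0,2) → (φ(0),φ(2)) = (0,2) ∈ E(G2) ✓
  (1,4) → (φ(1),φ(4)) = (3,4) ∈ E(G2) ✓
  (2,3) → (φ(2),φ(3)) = (1,2) ∈ E(G2) ✓
All 4 edges of G1 map to edges of G2, and |E(G1)| = |E(G2)| = 4, so φ is a bijection on edges as well as vertices. Hence G1 ≅ G2.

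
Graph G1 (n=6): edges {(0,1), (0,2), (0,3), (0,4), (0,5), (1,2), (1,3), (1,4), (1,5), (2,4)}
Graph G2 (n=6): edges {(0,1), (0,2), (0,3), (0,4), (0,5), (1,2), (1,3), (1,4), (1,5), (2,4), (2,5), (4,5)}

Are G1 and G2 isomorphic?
No, not isomorphic

The graphs are NOT isomorphic.

Counting edges: G1 has 10 edge(s); G2 has 12 edge(s).
Edge count is an isomorphism invariant (a bijection on vertices induces a bijection on edges), so differing edge counts rule out isomorphism.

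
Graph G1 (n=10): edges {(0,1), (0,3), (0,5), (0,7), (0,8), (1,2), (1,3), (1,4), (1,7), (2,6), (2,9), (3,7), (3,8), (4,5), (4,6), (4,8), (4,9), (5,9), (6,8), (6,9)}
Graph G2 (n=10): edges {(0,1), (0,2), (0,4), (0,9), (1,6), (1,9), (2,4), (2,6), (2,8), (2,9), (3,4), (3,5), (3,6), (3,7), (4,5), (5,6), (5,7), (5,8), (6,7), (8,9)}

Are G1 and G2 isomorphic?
Yes, isomorphic

The graphs are isomorphic.
One valid mapping φ: V(G1) → V(G2): 0→5, 1→6, 2→1, 3→3, 4→2, 5→8, 6→0, 7→7, 8→4, 9→9

Verify φ preserves adjacency — for each edge of G1, its image is an edge of G2:
  (0,1) → (φ(0),φ(1)) = (5,6) ∈ E(G2) ✓
  (0,3) → (φ(0),φ(3)) = (3,5) ∈ E(G2) ✓
  (0,5) → (φ(0),φ(5)) = (5,8) ∈ E(G2) ✓
  (0,7) → (φ(0),φ(7)) = (5,7) ∈ E(G2) ✓
  (0,8) → (φ(0),φ(8)) = (4,5) ∈ E(G2) ✓
  (1,2) → (φ(1),φ(2)) = (1,6) ∈ E(G2) ✓
  (1,3) → (φ(1),φ(3)) = (3,6) ∈ E(G2) ✓
  (1,4) → (φ(1),φ(4)) = (2,6) ∈ E(G2) ✓
  (1,7) → (φ(1),φ(7)) = (6,7) ∈ E(G2) ✓
  (2,6) → (φ(2),φ(6)) = (0,1) ∈ E(G2) ✓
  (2,9) → (φ(2),φ(9)) = (1,9) ∈ E(G2) ✓
  (3,7) → (φ(3),φ(7)) = (3,7) ∈ E(G2) ✓
  (3,8) → (φ(3),φ(8)) = (3,4) ∈ E(G2) ✓
  (4,5) → (φ(4),φ(5)) = (2,8) ∈ E(G2) ✓
  (4,6) → (φ(4),φ(6)) = (0,2) ∈ E(G2) ✓
  (4,8) → (φ(4),φ(8)) = (2,4) ∈ E(G2) ✓
  (4,9) → (φ(4),φ(9)) = (2,9) ∈ E(G2) ✓
  (5,9) → (φ(5),φ(9)) = (8,9) ∈ E(G2) ✓
  (6,8) → (φ(6),φ(8)) = (0,4) ∈ E(G2) ✓
  (6,9) → (φ(6),φ(9)) = (0,9) ∈ E(G2) ✓
All 20 edges of G1 map to edges of G2, and |E(G1)| = |E(G2)| = 20, so φ is a bijection on edges as well as vertices. Hence G1 ≅ G2.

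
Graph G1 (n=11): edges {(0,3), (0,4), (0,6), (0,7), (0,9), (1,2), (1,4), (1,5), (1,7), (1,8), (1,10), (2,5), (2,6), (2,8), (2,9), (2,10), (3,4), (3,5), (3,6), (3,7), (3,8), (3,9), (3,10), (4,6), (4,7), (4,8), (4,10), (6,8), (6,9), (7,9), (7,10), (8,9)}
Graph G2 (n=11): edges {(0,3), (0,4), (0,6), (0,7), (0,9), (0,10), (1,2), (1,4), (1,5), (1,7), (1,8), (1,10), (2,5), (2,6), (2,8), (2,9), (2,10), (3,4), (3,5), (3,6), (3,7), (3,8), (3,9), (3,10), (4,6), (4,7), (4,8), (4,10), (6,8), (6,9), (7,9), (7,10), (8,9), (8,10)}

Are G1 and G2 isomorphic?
No, not isomorphic

The graphs are NOT isomorphic.

Counting edges: G1 has 32 edge(s); G2 has 34 edge(s).
Edge count is an isomorphism invariant (a bijection on vertices induces a bijection on edges), so differing edge counts rule out isomorphism.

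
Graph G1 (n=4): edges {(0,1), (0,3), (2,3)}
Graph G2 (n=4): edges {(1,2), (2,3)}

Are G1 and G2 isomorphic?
No, not isomorphic

The graphs are NOT isomorphic.

Connected components of G1: 1 component(s) with vertex sets [[0, 1, 2, 3]], sizes [4].
Connected components of G2: 2 component(s) with vertex sets [[0], [1, 2, 3]], sizes [1, 3].
The number of connected components (and the multiset of component sizes) is an isomorphism invariant — an isomorphism maps each component of G1 bijectively onto a component of G2. Since G1 has 1 component(s) and G2 has 2, they cannot be isomorphic.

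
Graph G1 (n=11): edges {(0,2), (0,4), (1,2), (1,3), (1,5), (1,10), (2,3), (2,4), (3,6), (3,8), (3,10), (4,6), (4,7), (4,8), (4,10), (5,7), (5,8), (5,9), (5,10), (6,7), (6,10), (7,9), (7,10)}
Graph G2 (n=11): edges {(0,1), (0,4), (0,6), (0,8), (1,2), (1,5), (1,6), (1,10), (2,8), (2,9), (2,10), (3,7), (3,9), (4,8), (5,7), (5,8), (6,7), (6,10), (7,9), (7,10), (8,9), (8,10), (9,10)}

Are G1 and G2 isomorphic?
Yes, isomorphic

The graphs are isomorphic.
One valid mapping φ: V(G1) → V(G2): 0→4, 1→6, 2→0, 3→1, 4→8, 5→7, 6→2, 7→9, 8→5, 9→3, 10→10

Verify φ preserves adjacency — for each edge of G1, its image is an edge of G2:
  (0,2) → (φ(0),φ(2)) = (0,4) ∈ E(G2) ✓
  (0,4) → (φ(0),φ(4)) = (4,8) ∈ E(G2) ✓
  (1,2) → (φ(1),φ(2)) = (0,6) ∈ E(G2) ✓
  (1,3) → (φ(1),φ(3)) = (1,6) ∈ E(G2) ✓
  (1,5) → (φ(1),φ(5)) = (6,7) ∈ E(G2) ✓
  (1,10) → (φ(1),φ(10)) = (6,10) ∈ E(G2) ✓
  (2,3) → (φ(2),φ(3)) = (0,1) ∈ E(G2) ✓
  (2,4) → (φ(2),φ(4)) = (0,8) ∈ E(G2) ✓
  (3,6) → (φ(3),φ(6)) = (1,2) ∈ E(G2) ✓
  (3,8) → (φ(3),φ(8)) = (1,5) ∈ E(G2) ✓
  (3,10) → (φ(3),φ(10)) = (1,10) ∈ E(G2) ✓
  (4,6) → (φ(4),φ(6)) = (2,8) ∈ E(G2) ✓
  (4,7) → (φ(4),φ(7)) = (8,9) ∈ E(G2) ✓
  (4,8) → (φ(4),φ(8)) = (5,8) ∈ E(G2) ✓
  (4,10) → (φ(4),φ(10)) = (8,10) ∈ E(G2) ✓
  (5,7) → (φ(5),φ(7)) = (7,9) ∈ E(G2) ✓
  (5,8) → (φ(5),φ(8)) = (5,7) ∈ E(G2) ✓
  (5,9) → (φ(5),φ(9)) = (3,7) ∈ E(G2) ✓
  (5,10) → (φ(5),φ(10)) = (7,10) ∈ E(G2) ✓
  (6,7) → (φ(6),φ(7)) = (2,9) ∈ E(G2) ✓
  (6,10) → (φ(6),φ(10)) = (2,10) ∈ E(G2) ✓
  (7,9) → (φ(7),φ(9)) = (3,9) ∈ E(G2) ✓
  (7,10) → (φ(7),φ(10)) = (9,10) ∈ E(G2) ✓
All 23 edges of G1 map to edges of G2, and |E(G1)| = |E(G2)| = 23, so φ is a bijection on edges as well as vertices. Hence G1 ≅ G2.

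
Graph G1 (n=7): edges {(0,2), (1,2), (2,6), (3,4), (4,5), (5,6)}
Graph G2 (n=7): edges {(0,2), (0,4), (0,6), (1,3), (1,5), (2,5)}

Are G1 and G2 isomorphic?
Yes, isomorphic

The graphs are isomorphic.
One valid mapping φ: V(G1) → V(G2): 0→6, 1→4, 2→0, 3→3, 4→1, 5→5, 6→2

Verify φ preserves adjacency — for each edge of G1, its image is an edge of G2:
  (0,2) → (φ(0),φ(2)) = (0,6) ∈ E(G2) ✓
  (1,2) → (φ(1),φ(2)) = (0,4) ∈ E(G2) ✓
  (2,6) → (φ(2),φ(6)) = (0,2) ∈ E(G2) ✓
  (3,4) → (φ(3),φ(4)) = (1,3) ∈ E(G2) ✓
  (4,5) → (φ(4),φ(5)) = (1,5) ∈ E(G2) ✓
  (5,6) → (φ(5),φ(6)) = (2,5) ∈ E(G2) ✓
All 6 edges of G1 map to edges of G2, and |E(G1)| = |E(G2)| = 6, so φ is a bijection on edges as well as vertices. Hence G1 ≅ G2.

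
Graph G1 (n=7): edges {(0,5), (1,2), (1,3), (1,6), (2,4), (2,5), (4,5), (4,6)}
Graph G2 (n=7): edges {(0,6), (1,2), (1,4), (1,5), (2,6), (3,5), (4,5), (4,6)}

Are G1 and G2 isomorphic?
Yes, isomorphic

The graphs are isomorphic.
One valid mapping φ: V(G1) → V(G2): 0→3, 1→6, 2→4, 3→0, 4→1, 5→5, 6→2

Verify φ preserves adjacency — for each edge of G1, its image is an edge of G2:
  (0,5) → (φ(0),φ(5)) = (3,5) ∈ E(G2) ✓
  (1,2) → (φ(1),φ(2)) = (4,6) ∈ E(G2) ✓
  (1,3) → (φ(1),φ(3)) = (0,6) ∈ E(G2) ✓
  (1,6) → (φ(1),φ(6)) = (2,6) ∈ E(G2) ✓
  (2,4) → (φ(2),φ(4)) = (1,4) ∈ E(G2) ✓
  (2,5) → (φ(2),φ(5)) = (4,5) ∈ E(G2) ✓
  (4,5) → (φ(4),φ(5)) = (1,5) ∈ E(G2) ✓
  (4,6) → (φ(4),φ(6)) = (1,2) ∈ E(G2) ✓
All 8 edges of G1 map to edges of G2, and |E(G1)| = |E(G2)| = 8, so φ is a bijection on edges as well as vertices. Hence G1 ≅ G2.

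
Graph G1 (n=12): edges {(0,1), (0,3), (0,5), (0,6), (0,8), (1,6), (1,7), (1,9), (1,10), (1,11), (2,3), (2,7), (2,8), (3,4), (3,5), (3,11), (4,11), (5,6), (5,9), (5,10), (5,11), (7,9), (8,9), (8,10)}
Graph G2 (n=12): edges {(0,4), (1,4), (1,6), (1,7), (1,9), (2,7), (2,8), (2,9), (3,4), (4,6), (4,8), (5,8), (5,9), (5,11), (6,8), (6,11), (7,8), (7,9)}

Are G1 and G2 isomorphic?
No, not isomorphic

The graphs are NOT isomorphic.

Connected components of G1: 1 component(s) with vertex sets [[0, 1, 2, 3, 4, 5, 6, 7, 8, 9, 10, 11]], sizes [12].
Connected components of G2: 2 component(s) with vertex sets [[10], [0, 1, 2, 3, 4, 5, 6, 7, 8, 9, 11]], sizes [1, 11].
The number of connected components (and the multiset of component sizes) is an isomorphism invariant — an isomorphism maps each component of G1 bijectively onto a component of G2. Since G1 has 1 component(s) and G2 has 2, they cannot be isomorphic.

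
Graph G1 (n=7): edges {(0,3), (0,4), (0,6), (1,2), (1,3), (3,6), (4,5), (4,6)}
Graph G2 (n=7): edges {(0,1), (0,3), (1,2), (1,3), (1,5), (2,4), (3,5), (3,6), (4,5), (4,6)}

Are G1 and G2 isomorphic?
No, not isomorphic

The graphs are NOT isomorphic.

Degrees in G1: deg(0)=3, deg(1)=2, deg(2)=1, deg(3)=3, deg(4)=3, deg(5)=1, deg(6)=3.
Sorted degree sequence of G1: [3, 3, 3, 3, 2, 1, 1].
Degrees in G2: deg(0)=2, deg(1)=4, deg(2)=2, deg(3)=4, deg(4)=3, deg(5)=3, deg(6)=2.
Sorted degree sequence of G2: [4, 4, 3, 3, 2, 2, 2].
The (sorted) degree sequence is an isomorphism invariant, so since G1 and G2 have different degree sequences they cannot be isomorphic.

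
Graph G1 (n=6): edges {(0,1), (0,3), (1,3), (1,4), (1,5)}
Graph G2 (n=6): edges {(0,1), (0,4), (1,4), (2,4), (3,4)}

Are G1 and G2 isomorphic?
Yes, isomorphic

The graphs are isomorphic.
One valid mapping φ: V(G1) → V(G2): 0→0, 1→4, 2→5, 3→1, 4→2, 5→3

Verify φ preserves adjacency — for each edge of G1, its image is an edge of G2:
  (0,1) → (φ(0),φ(1)) = (0,4) ∈ E(G2) ✓
  (0,3) → (φ(0),φ(3)) = (0,1) ∈ E(G2) ✓
  (1,3) → (φ(1),φ(3)) = (1,4) ∈ E(G2) ✓
  (1,4) → (φ(1),φ(4)) = (2,4) ∈ E(G2) ✓
  (1,5) → (φ(1),φ(5)) = (3,4) ∈ E(G2) ✓
All 5 edges of G1 map to edges of G2, and |E(G1)| = |E(G2)| = 5, so φ is a bijection on edges as well as vertices. Hence G1 ≅ G2.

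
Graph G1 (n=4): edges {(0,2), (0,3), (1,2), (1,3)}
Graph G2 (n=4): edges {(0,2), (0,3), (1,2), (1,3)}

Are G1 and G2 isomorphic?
Yes, isomorphic

The graphs are isomorphic.
One valid mapping φ: V(G1) → V(G2): 0→2, 1→3, 2→0, 3→1

Verify φ preserves adjacency — for each edge of G1, its image is an edge of G2:
  (0,2) → (φ(0),φ(2)) = (0,2) ∈ E(G2) ✓
  (0,3) → (φ(0),φ(3)) = (1,2) ∈ E(G2) ✓
  (1,2) → (φ(1),φ(2)) = (0,3) ∈ E(G2) ✓
  (1,3) → (φ(1),φ(3)) = (1,3) ∈ E(G2) ✓
All 4 edges of G1 map to edges of G2, and |E(G1)| = |E(G2)| = 4, so φ is a bijection on edges as well as vertices. Hence G1 ≅ G2.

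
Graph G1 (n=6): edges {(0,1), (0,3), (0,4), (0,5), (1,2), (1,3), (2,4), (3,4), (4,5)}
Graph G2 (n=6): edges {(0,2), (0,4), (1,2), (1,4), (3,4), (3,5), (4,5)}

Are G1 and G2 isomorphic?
No, not isomorphic

The graphs are NOT isomorphic.

Counting triangles (3-cliques): G1 has 3, G2 has 1.
Triangle count is an isomorphism invariant, so differing triangle counts rule out isomorphism.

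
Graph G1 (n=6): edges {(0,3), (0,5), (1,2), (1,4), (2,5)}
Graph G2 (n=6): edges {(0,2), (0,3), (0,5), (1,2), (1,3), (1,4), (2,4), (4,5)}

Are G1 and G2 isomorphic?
No, not isomorphic

The graphs are NOT isomorphic.

Degrees in G1: deg(0)=2, deg(1)=2, deg(2)=2, deg(3)=1, deg(4)=1, deg(5)=2.
Sorted degree sequence of G1: [2, 2, 2, 2, 1, 1].
Degrees in G2: deg(0)=3, deg(1)=3, deg(2)=3, deg(3)=2, deg(4)=3, deg(5)=2.
Sorted degree sequence of G2: [3, 3, 3, 3, 2, 2].
The (sorted) degree sequence is an isomorphism invariant, so since G1 and G2 have different degree sequences they cannot be isomorphic.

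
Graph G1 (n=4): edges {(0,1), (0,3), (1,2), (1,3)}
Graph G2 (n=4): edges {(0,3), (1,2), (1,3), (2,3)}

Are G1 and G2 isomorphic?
Yes, isomorphic

The graphs are isomorphic.
One valid mapping φ: V(G1) → V(G2): 0→1, 1→3, 2→0, 3→2

Verify φ preserves adjacency — for each edge of G1, its image is an edge of G2:
  (0,1) → (φ(0),φ(1)) = (1,3) ∈ E(G2) ✓
  (0,3) → (φ(0),φ(3)) = (1,2) ∈ E(G2) ✓
  (1,2) → (φ(1),φ(2)) = (0,3) ∈ E(G2) ✓
  (1,3) → (φ(1),φ(3)) = (2,3) ∈ E(G2) ✓
All 4 edges of G1 map to edges of G2, and |E(G1)| = |E(G2)| = 4, so φ is a bijection on edges as well as vertices. Hence G1 ≅ G2.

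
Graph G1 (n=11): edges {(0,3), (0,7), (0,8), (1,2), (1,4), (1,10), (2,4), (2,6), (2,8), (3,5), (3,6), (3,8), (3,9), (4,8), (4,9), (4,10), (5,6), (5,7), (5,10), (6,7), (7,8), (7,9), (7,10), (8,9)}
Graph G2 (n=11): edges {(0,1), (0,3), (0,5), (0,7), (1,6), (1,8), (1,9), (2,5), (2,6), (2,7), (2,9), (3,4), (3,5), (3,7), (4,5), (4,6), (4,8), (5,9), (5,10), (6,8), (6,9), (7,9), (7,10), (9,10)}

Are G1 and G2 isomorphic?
Yes, isomorphic

The graphs are isomorphic.
One valid mapping φ: V(G1) → V(G2): 0→10, 1→8, 2→1, 3→7, 4→6, 5→3, 6→0, 7→5, 8→9, 9→2, 10→4

Verify φ preserves adjacency — for each edge of G1, its image is an edge of G2:
  (0,3) → (φ(0),φ(3)) = (7,10) ∈ E(G2) ✓
  (0,7) → (φ(0),φ(7)) = (5,10) ∈ E(G2) ✓
  (0,8) → (φ(0),φ(8)) = (9,10) ∈ E(G2) ✓
  (1,2) → (φ(1),φ(2)) = (1,8) ∈ E(G2) ✓
  (1,4) → (φ(1),φ(4)) = (6,8) ∈ E(G2) ✓
  (1,10) → (φ(1),φ(10)) = (4,8) ∈ E(G2) ✓
  (2,4) → (φ(2),φ(4)) = (1,6) ∈ E(G2) ✓
  (2,6) → (φ(2),φ(6)) = (0,1) ∈ E(G2) ✓
  (2,8) → (φ(2),φ(8)) = (1,9) ∈ E(G2) ✓
  (3,5) → (φ(3),φ(5)) = (3,7) ∈ E(G2) ✓
  (3,6) → (φ(3),φ(6)) = (0,7) ∈ E(G2) ✓
  (3,8) → (φ(3),φ(8)) = (7,9) ∈ E(G2) ✓
  (3,9) → (φ(3),φ(9)) = (2,7) ∈ E(G2) ✓
  (4,8) → (φ(4),φ(8)) = (6,9) ∈ E(G2) ✓
  (4,9) → (φ(4),φ(9)) = (2,6) ∈ E(G2) ✓
  (4,10) → (φ(4),φ(10)) = (4,6) ∈ E(G2) ✓
  (5,6) → (φ(5),φ(6)) = (0,3) ∈ E(G2) ✓
  (5,7) → (φ(5),φ(7)) = (3,5) ∈ E(G2) ✓
  (5,10) → (φ(5),φ(10)) = (3,4) ∈ E(G2) ✓
  (6,7) → (φ(6),φ(7)) = (0,5) ∈ E(G2) ✓
  (7,8) → (φ(7),φ(8)) = (5,9) ∈ E(G2) ✓
  (7,9) → (φ(7),φ(9)) = (2,5) ∈ E(G2) ✓
  (7,10) → (φ(7),φ(10)) = (4,5) ∈ E(G2) ✓
  (8,9) → (φ(8),φ(9)) = (2,9) ∈ E(G2) ✓
All 24 edges of G1 map to edges of G2, and |E(G1)| = |E(G2)| = 24, so φ is a bijection on edges as well as vertices. Hence G1 ≅ G2.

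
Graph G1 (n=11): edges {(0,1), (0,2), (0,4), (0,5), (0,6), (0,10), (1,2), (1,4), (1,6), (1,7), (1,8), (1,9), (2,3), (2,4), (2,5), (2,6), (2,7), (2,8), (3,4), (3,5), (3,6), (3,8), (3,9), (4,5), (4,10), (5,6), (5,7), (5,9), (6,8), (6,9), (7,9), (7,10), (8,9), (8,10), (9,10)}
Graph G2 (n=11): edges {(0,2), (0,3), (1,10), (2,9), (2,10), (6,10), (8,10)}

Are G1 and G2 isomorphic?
No, not isomorphic

The graphs are NOT isomorphic.

Connected components of G1: 1 component(s) with vertex sets [[0, 1, 2, 3, 4, 5, 6, 7, 8, 9, 10]], sizes [11].
Connected components of G2: 4 component(s) with vertex sets [[4], [5], [7], [0, 1, 2, 3, 6, 8, 9, 10]], sizes [1, 1, 1, 8].
The number of connected components (and the multiset of component sizes) is an isomorphism invariant — an isomorphism maps each component of G1 bijectively onto a component of G2. Since G1 has 1 component(s) and G2 has 4, they cannot be isomorphic.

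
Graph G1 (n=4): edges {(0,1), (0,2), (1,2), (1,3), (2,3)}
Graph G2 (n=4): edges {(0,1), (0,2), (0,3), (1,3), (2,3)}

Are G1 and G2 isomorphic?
Yes, isomorphic

The graphs are isomorphic.
One valid mapping φ: V(G1) → V(G2): 0→2, 1→3, 2→0, 3→1

Verify φ preserves adjacency — for each edge of G1, its image is an edge of G2:
  (0,1) → (φ(0),φ(1)) = (2,3) ∈ E(G2) ✓
  (0,2) → (φ(0),φ(2)) = (0,2) ∈ E(G2) ✓
  (1,2) → (φ(1),φ(2)) = (0,3) ∈ E(G2) ✓
  (1,3) → (φ(1),φ(3)) = (1,3) ∈ E(G2) ✓
  (2,3) → (φ(2),φ(3)) = (0,1) ∈ E(G2) ✓
All 5 edges of G1 map to edges of G2, and |E(G1)| = |E(G2)| = 5, so φ is a bijection on edges as well as vertices. Hence G1 ≅ G2.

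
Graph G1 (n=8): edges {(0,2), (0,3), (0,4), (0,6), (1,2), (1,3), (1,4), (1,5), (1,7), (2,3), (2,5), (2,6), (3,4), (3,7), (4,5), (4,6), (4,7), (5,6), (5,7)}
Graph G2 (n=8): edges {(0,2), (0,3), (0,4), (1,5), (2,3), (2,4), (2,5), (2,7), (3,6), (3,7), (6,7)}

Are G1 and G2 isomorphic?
No, not isomorphic

The graphs are NOT isomorphic.

Counting triangles (3-cliques): G1 has 15, G2 has 4.
Triangle count is an isomorphism invariant, so differing triangle counts rule out isomorphism.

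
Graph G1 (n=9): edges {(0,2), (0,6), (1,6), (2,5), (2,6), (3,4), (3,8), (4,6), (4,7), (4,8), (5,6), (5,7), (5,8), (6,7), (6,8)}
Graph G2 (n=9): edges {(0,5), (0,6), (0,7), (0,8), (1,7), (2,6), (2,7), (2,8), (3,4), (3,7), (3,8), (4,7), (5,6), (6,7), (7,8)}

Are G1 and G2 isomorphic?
Yes, isomorphic

The graphs are isomorphic.
One valid mapping φ: V(G1) → V(G2): 0→4, 1→1, 2→3, 3→5, 4→6, 5→8, 6→7, 7→2, 8→0

Verify φ preserves adjacency — for each edge of G1, its image is an edge of G2:
  (0,2) → (φ(0),φ(2)) = (3,4) ∈ E(G2) ✓
  (0,6) → (φ(0),φ(6)) = (4,7) ∈ E(G2) ✓
  (1,6) → (φ(1),φ(6)) = (1,7) ∈ E(G2) ✓
  (2,5) → (φ(2),φ(5)) = (3,8) ∈ E(G2) ✓
  (2,6) → (φ(2),φ(6)) = (3,7) ∈ E(G2) ✓
  (3,4) → (φ(3),φ(4)) = (5,6) ∈ E(G2) ✓
  (3,8) → (φ(3),φ(8)) = (0,5) ∈ E(G2) ✓
  (4,6) → (φ(4),φ(6)) = (6,7) ∈ E(G2) ✓
  (4,7) → (φ(4),φ(7)) = (2,6) ∈ E(G2) ✓
  (4,8) → (φ(4),φ(8)) = (0,6) ∈ E(G2) ✓
  (5,6) → (φ(5),φ(6)) = (7,8) ∈ E(G2) ✓
  (5,7) → (φ(5),φ(7)) = (2,8) ∈ E(G2) ✓
  (5,8) → (φ(5),φ(8)) = (0,8) ∈ E(G2) ✓
  (6,7) → (φ(6),φ(7)) = (2,7) ∈ E(G2) ✓
  (6,8) → (φ(6),φ(8)) = (0,7) ∈ E(G2) ✓
All 15 edges of G1 map to edges of G2, and |E(G1)| = |E(G2)| = 15, so φ is a bijection on edges as well as vertices. Hence G1 ≅ G2.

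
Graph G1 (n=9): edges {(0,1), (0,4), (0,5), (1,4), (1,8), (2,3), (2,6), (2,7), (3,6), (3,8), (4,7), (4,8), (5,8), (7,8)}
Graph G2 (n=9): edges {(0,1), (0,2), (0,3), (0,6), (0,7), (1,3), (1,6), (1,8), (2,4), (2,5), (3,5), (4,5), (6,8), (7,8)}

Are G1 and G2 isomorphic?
Yes, isomorphic

The graphs are isomorphic.
One valid mapping φ: V(G1) → V(G2): 0→8, 1→6, 2→5, 3→2, 4→1, 5→7, 6→4, 7→3, 8→0

Verify φ preserves adjacency — for each edge of G1, its image is an edge of G2:
  (0,1) → (φ(0),φ(1)) = (6,8) ∈ E(G2) ✓
  (0,4) → (φ(0),φ(4)) = (1,8) ∈ E(G2) ✓
  (0,5) → (φ(0),φ(5)) = (7,8) ∈ E(G2) ✓
  (1,4) → (φ(1),φ(4)) = (1,6) ∈ E(G2) ✓
  (1,8) → (φ(1),φ(8)) = (0,6) ∈ E(G2) ✓
  (2,3) → (φ(2),φ(3)) = (2,5) ∈ E(G2) ✓
  (2,6) → (φ(2),φ(6)) = (4,5) ∈ E(G2) ✓
  (2,7) → (φ(2),φ(7)) = (3,5) ∈ E(G2) ✓
  (3,6) → (φ(3),φ(6)) = (2,4) ∈ E(G2) ✓
  (3,8) → (φ(3),φ(8)) = (0,2) ∈ E(G2) ✓
  (4,7) → (φ(4),φ(7)) = (1,3) ∈ E(G2) ✓
  (4,8) → (φ(4),φ(8)) = (0,1) ∈ E(G2) ✓
  (5,8) → (φ(5),φ(8)) = (0,7) ∈ E(G2) ✓
  (7,8) → (φ(7),φ(8)) = (0,3) ∈ E(G2) ✓
All 14 edges of G1 map to edges of G2, and |E(G1)| = |E(G2)| = 14, so φ is a bijection on edges as well as vertices. Hence G1 ≅ G2.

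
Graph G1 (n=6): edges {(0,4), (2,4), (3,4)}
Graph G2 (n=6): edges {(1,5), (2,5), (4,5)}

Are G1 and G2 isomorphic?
Yes, isomorphic

The graphs are isomorphic.
One valid mapping φ: V(G1) → V(G2): 0→4, 1→0, 2→2, 3→1, 4→5, 5→3

Verify φ preserves adjacency — for each edge of G1, its image is an edge of G2:
  (0,4) → (φ(0),φ(4)) = (4,5) ∈ E(G2) ✓
  (2,4) → (φ(2),φ(4)) = (2,5) ∈ E(G2) ✓
  (3,4) → (φ(3),φ(4)) = (1,5) ∈ E(G2) ✓
All 3 edges of G1 map to edges of G2, and |E(G1)| = |E(G2)| = 3, so φ is a bijection on edges as well as vertices. Hence G1 ≅ G2.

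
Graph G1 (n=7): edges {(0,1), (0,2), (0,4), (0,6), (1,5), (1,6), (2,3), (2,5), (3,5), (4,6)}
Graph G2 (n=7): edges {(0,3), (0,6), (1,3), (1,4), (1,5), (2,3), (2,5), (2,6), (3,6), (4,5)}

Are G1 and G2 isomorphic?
Yes, isomorphic

The graphs are isomorphic.
One valid mapping φ: V(G1) → V(G2): 0→3, 1→2, 2→1, 3→4, 4→0, 5→5, 6→6

Verify φ preserves adjacency — for each edge of G1, its image is an edge of G2:
  (0,1) → (φ(0),φ(1)) = (2,3) ∈ E(G2) ✓
  (0,2) → (φ(0),φ(2)) = (1,3) ∈ E(G2) ✓
  (0,4) → (φ(0),φ(4)) = (0,3) ∈ E(G2) ✓
  (0,6) → (φ(0),φ(6)) = (3,6) ∈ E(G2) ✓
  (1,5) → (φ(1),φ(5)) = (2,5) ∈ E(G2) ✓
  (1,6) → (φ(1),φ(6)) = (2,6) ∈ E(G2) ✓
  (2,3) → (φ(2),φ(3)) = (1,4) ∈ E(G2) ✓
  (2,5) → (φ(2),φ(5)) = (1,5) ∈ E(G2) ✓
  (3,5) → (φ(3),φ(5)) = (4,5) ∈ E(G2) ✓
  (4,6) → (φ(4),φ(6)) = (0,6) ∈ E(G2) ✓
All 10 edges of G1 map to edges of G2, and |E(G1)| = |E(G2)| = 10, so φ is a bijection on edges as well as vertices. Hence G1 ≅ G2.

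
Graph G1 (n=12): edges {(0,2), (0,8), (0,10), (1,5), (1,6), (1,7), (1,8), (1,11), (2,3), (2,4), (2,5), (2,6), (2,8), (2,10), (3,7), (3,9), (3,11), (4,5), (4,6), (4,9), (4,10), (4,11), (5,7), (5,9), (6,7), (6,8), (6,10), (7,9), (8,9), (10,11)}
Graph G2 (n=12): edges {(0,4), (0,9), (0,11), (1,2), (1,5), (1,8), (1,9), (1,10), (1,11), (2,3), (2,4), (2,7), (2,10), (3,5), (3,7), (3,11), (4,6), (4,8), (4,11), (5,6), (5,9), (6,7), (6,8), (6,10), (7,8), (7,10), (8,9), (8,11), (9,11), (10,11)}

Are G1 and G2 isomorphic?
Yes, isomorphic

The graphs are isomorphic.
One valid mapping φ: V(G1) → V(G2): 0→0, 1→6, 2→11, 3→3, 4→1, 5→10, 6→8, 7→7, 8→4, 9→2, 10→9, 11→5

Verify φ preserves adjacency — for each edge of G1, its image is an edge of G2:
  (0,2) → (φ(0),φ(2)) = (0,11) ∈ E(G2) ✓
  (0,8) → (φ(0),φ(8)) = (0,4) ∈ E(G2) ✓
  (0,10) → (φ(0),φ(10)) = (0,9) ∈ E(G2) ✓
  (1,5) → (φ(1),φ(5)) = (6,10) ∈ E(G2) ✓
  (1,6) → (φ(1),φ(6)) = (6,8) ∈ E(G2) ✓
  (1,7) → (φ(1),φ(7)) = (6,7) ∈ E(G2) ✓
  (1,8) → (φ(1),φ(8)) = (4,6) ∈ E(G2) ✓
  (1,11) → (φ(1),φ(11)) = (5,6) ∈ E(G2) ✓
  (2,3) → (φ(2),φ(3)) = (3,11) ∈ E(G2) ✓
  (2,4) → (φ(2),φ(4)) = (1,11) ∈ E(G2) ✓
  (2,5) → (φ(2),φ(5)) = (10,11) ∈ E(G2) ✓
  (2,6) → (φ(2),φ(6)) = (8,11) ∈ E(G2) ✓
  (2,8) → (φ(2),φ(8)) = (4,11) ∈ E(G2) ✓
  (2,10) → (φ(2),φ(10)) = (9,11) ∈ E(G2) ✓
  (3,7) → (φ(3),φ(7)) = (3,7) ∈ E(G2) ✓
  (3,9) → (φ(3),φ(9)) = (2,3) ∈ E(G2) ✓
  (3,11) → (φ(3),φ(11)) = (3,5) ∈ E(G2) ✓
  (4,5) → (φ(4),φ(5)) = (1,10) ∈ E(G2) ✓
  (4,6) → (φ(4),φ(6)) = (1,8) ∈ E(G2) ✓
  (4,9) → (φ(4),φ(9)) = (1,2) ∈ E(G2) ✓
  (4,10) → (φ(4),φ(10)) = (1,9) ∈ E(G2) ✓
  (4,11) → (φ(4),φ(11)) = (1,5) ∈ E(G2) ✓
  (5,7) → (φ(5),φ(7)) = (7,10) ∈ E(G2) ✓
  (5,9) → (φ(5),φ(9)) = (2,10) ∈ E(G2) ✓
  (6,7) → (φ(6),φ(7)) = (7,8) ∈ E(G2) ✓
  (6,8) → (φ(6),φ(8)) = (4,8) ∈ E(G2) ✓
  (6,10) → (φ(6),φ(10)) = (8,9) ∈ E(G2) ✓
  (7,9) → (φ(7),φ(9)) = (2,7) ∈ E(G2) ✓
  (8,9) → (φ(8),φ(9)) = (2,4) ∈ E(G2) ✓
  (10,11) → (φ(10),φ(11)) = (5,9) ∈ E(G2) ✓
All 30 edges of G1 map to edges of G2, and |E(G1)| = |E(G2)| = 30, so φ is a bijection on edges as well as vertices. Hence G1 ≅ G2.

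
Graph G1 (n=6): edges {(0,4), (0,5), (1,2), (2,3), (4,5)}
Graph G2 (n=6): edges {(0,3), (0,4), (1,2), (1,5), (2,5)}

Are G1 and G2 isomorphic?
Yes, isomorphic

The graphs are isomorphic.
One valid mapping φ: V(G1) → V(G2): 0→1, 1→3, 2→0, 3→4, 4→2, 5→5

Verify φ preserves adjacency — for each edge of G1, its image is an edge of G2:
  (0,4) → (φ(0),φ(4)) = (1,2) ∈ E(G2) ✓
  (0,5) → (φ(0),φ(5)) = (1,5) ∈ E(G2) ✓
  (1,2) → (φ(1),φ(2)) = (0,3) ∈ E(G2) ✓
  (2,3) → (φ(2),φ(3)) = (0,4) ∈ E(G2) ✓
  (4,5) → (φ(4),φ(5)) = (2,5) ∈ E(G2) ✓
All 5 edges of G1 map to edges of G2, and |E(G1)| = |E(G2)| = 5, so φ is a bijection on edges as well as vertices. Hence G1 ≅ G2.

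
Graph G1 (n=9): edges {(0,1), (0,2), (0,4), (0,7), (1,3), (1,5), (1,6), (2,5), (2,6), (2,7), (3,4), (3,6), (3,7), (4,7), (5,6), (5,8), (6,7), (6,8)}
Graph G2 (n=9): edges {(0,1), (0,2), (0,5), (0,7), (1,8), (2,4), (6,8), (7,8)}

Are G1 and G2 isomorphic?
No, not isomorphic

The graphs are NOT isomorphic.

Connected components of G1: 1 component(s) with vertex sets [[0, 1, 2, 3, 4, 5, 6, 7, 8]], sizes [9].
Connected components of G2: 2 component(s) with vertex sets [[3], [0, 1, 2, 4, 5, 6, 7, 8]], sizes [1, 8].
The number of connected components (and the multiset of component sizes) is an isomorphism invariant — an isomorphism maps each component of G1 bijectively onto a component of G2. Since G1 has 1 component(s) and G2 has 2, they cannot be isomorphic.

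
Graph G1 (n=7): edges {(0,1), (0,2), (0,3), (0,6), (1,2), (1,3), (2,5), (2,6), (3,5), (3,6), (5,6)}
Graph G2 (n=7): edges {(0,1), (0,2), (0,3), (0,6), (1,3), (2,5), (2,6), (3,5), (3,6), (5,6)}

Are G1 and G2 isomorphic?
No, not isomorphic

The graphs are NOT isomorphic.

Counting edges: G1 has 11 edge(s); G2 has 10 edge(s).
Edge count is an isomorphism invariant (a bijection on vertices induces a bijection on edges), so differing edge counts rule out isomorphism.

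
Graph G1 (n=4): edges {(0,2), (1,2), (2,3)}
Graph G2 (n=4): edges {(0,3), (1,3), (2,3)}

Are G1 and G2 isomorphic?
Yes, isomorphic

The graphs are isomorphic.
One valid mapping φ: V(G1) → V(G2): 0→0, 1→2, 2→3, 3→1

Verify φ preserves adjacency — for each edge of G1, its image is an edge of G2:
  (0,2) → (φ(0),φ(2)) = (0,3) ∈ E(G2) ✓
  (1,2) → (φ(1),φ(2)) = (2,3) ∈ E(G2) ✓
  (2,3) → (φ(2),φ(3)) = (1,3) ∈ E(G2) ✓
All 3 edges of G1 map to edges of G2, and |E(G1)| = |E(G2)| = 3, so φ is a bijection on edges as well as vertices. Hence G1 ≅ G2.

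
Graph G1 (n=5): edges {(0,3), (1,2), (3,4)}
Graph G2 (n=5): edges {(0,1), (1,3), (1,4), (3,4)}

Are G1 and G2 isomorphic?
No, not isomorphic

The graphs are NOT isomorphic.

Degrees in G1: deg(0)=1, deg(1)=1, deg(2)=1, deg(3)=2, deg(4)=1.
Sorted degree sequence of G1: [2, 1, 1, 1, 1].
Degrees in G2: deg(0)=1, deg(1)=3, deg(2)=0, deg(3)=2, deg(4)=2.
Sorted degree sequence of G2: [3, 2, 2, 1, 0].
The (sorted) degree sequence is an isomorphism invariant, so since G1 and G2 have different degree sequences they cannot be isomorphic.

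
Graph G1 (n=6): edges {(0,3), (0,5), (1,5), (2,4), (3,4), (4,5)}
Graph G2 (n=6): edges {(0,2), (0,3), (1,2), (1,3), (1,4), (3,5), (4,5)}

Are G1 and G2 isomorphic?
No, not isomorphic

The graphs are NOT isomorphic.

Degrees in G1: deg(0)=2, deg(1)=1, deg(2)=1, deg(3)=2, deg(4)=3, deg(5)=3.
Sorted degree sequence of G1: [3, 3, 2, 2, 1, 1].
Degrees in G2: deg(0)=2, deg(1)=3, deg(2)=2, deg(3)=3, deg(4)=2, deg(5)=2.
Sorted degree sequence of G2: [3, 3, 2, 2, 2, 2].
The (sorted) degree sequence is an isomorphism invariant, so since G1 and G2 have different degree sequences they cannot be isomorphic.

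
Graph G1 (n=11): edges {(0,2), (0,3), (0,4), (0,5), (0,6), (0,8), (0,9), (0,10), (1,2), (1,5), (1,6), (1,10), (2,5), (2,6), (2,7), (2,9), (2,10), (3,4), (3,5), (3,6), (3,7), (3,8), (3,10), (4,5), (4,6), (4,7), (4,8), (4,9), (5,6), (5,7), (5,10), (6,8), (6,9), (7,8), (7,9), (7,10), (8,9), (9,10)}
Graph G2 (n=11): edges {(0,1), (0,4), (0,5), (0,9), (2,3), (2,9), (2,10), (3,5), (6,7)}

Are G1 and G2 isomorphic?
No, not isomorphic

The graphs are NOT isomorphic.

Connected components of G1: 1 component(s) with vertex sets [[0, 1, 2, 3, 4, 5, 6, 7, 8, 9, 10]], sizes [11].
Connected components of G2: 3 component(s) with vertex sets [[8], [6, 7], [0, 1, 2, 3, 4, 5, 9, 10]], sizes [1, 2, 8].
The number of connected components (and the multiset of component sizes) is an isomorphism invariant — an isomorphism maps each component of G1 bijectively onto a component of G2. Since G1 has 1 component(s) and G2 has 3, they cannot be isomorphic.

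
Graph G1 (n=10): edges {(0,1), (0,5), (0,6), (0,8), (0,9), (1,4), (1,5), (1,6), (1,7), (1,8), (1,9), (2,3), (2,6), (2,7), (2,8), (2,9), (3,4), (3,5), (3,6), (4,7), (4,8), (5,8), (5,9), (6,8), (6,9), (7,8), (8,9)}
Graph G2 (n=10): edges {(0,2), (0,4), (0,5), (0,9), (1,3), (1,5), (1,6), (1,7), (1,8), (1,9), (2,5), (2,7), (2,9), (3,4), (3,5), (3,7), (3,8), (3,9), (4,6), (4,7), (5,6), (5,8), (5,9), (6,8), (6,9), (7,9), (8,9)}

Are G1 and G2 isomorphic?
Yes, isomorphic

The graphs are isomorphic.
One valid mapping φ: V(G1) → V(G2): 0→8, 1→5, 2→7, 3→4, 4→0, 5→6, 6→3, 7→2, 8→9, 9→1

Verify φ preserves adjacency — for each edge of G1, its image is an edge of G2:
  (0,1) → (φ(0),φ(1)) = (5,8) ∈ E(G2) ✓
  (0,5) → (φ(0),φ(5)) = (6,8) ∈ E(G2) ✓
  (0,6) → (φ(0),φ(6)) = (3,8) ∈ E(G2) ✓
  (0,8) → (φ(0),φ(8)) = (8,9) ∈ E(G2) ✓
  (0,9) → (φ(0),φ(9)) = (1,8) ∈ E(G2) ✓
  (1,4) → (φ(1),φ(4)) = (0,5) ∈ E(G2) ✓
  (1,5) → (φ(1),φ(5)) = (5,6) ∈ E(G2) ✓
  (1,6) → (φ(1),φ(6)) = (3,5) ∈ E(G2) ✓
  (1,7) → (φ(1),φ(7)) = (2,5) ∈ E(G2) ✓
  (1,8) → (φ(1),φ(8)) = (5,9) ∈ E(G2) ✓
  (1,9) → (φ(1),φ(9)) = (1,5) ∈ E(G2) ✓
  (2,3) → (φ(2),φ(3)) = (4,7) ∈ E(G2) ✓
  (2,6) → (φ(2),φ(6)) = (3,7) ∈ E(G2) ✓
  (2,7) → (φ(2),φ(7)) = (2,7) ∈ E(G2) ✓
  (2,8) → (φ(2),φ(8)) = (7,9) ∈ E(G2) ✓
  (2,9) → (φ(2),φ(9)) = (1,7) ∈ E(G2) ✓
  (3,4) → (φ(3),φ(4)) = (0,4) ∈ E(G2) ✓
  (3,5) → (φ(3),φ(5)) = (4,6) ∈ E(G2) ✓
  (3,6) → (φ(3),φ(6)) = (3,4) ∈ E(G2) ✓
  (4,7) → (φ(4),φ(7)) = (0,2) ∈ E(G2) ✓
  (4,8) → (φ(4),φ(8)) = (0,9) ∈ E(G2) ✓
  (5,8) → (φ(5),φ(8)) = (6,9) ∈ E(G2) ✓
  (5,9) → (φ(5),φ(9)) = (1,6) ∈ E(G2) ✓
  (6,8) → (φ(6),φ(8)) = (3,9) ∈ E(G2) ✓
  (6,9) → (φ(6),φ(9)) = (1,3) ∈ E(G2) ✓
  (7,8) → (φ(7),φ(8)) = (2,9) ∈ E(G2) ✓
  (8,9) → (φ(8),φ(9)) = (1,9) ∈ E(G2) ✓
All 27 edges of G1 map to edges of G2, and |E(G1)| = |E(G2)| = 27, so φ is a bijection on edges as well as vertices. Hence G1 ≅ G2.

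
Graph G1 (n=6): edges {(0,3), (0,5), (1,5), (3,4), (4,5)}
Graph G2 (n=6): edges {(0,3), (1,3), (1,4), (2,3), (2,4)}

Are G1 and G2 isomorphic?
Yes, isomorphic

The graphs are isomorphic.
One valid mapping φ: V(G1) → V(G2): 0→2, 1→0, 2→5, 3→4, 4→1, 5→3

Verify φ preserves adjacency — for each edge of G1, its image is an edge of G2:
  (0,3) → (φ(0),φ(3)) = (2,4) ∈ E(G2) ✓
  (0,5) → (φ(0),φ(5)) = (2,3) ∈ E(G2) ✓
  (1,5) → (φ(1),φ(5)) = (0,3) ∈ E(G2) ✓
  (3,4) → (φ(3),φ(4)) = (1,4) ∈ E(G2) ✓
  (4,5) → (φ(4),φ(5)) = (1,3) ∈ E(G2) ✓
All 5 edges of G1 map to edges of G2, and |E(G1)| = |E(G2)| = 5, so φ is a bijection on edges as well as vertices. Hence G1 ≅ G2.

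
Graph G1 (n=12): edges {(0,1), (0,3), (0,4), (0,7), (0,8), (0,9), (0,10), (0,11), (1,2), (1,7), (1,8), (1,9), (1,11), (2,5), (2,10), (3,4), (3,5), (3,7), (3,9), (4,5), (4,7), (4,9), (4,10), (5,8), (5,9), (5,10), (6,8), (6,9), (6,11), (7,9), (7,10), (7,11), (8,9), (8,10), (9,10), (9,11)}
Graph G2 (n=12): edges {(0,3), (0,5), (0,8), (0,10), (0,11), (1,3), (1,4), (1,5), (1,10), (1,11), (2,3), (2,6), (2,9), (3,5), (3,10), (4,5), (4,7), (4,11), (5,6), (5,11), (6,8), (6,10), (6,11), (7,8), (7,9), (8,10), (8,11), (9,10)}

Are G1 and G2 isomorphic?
No, not isomorphic

The graphs are NOT isomorphic.

Degrees in G1: deg(0)=8, deg(1)=6, deg(2)=3, deg(3)=5, deg(4)=6, deg(5)=6, deg(6)=3, deg(7)=7, deg(8)=6, deg(9)=10, deg(10)=7, deg(11)=5.
Sorted degree sequence of G1: [10, 8, 7, 7, 6, 6, 6, 6, 5, 5, 3, 3].
Degrees in G2: deg(0)=5, deg(1)=5, deg(2)=3, deg(3)=5, deg(4)=4, deg(5)=6, deg(6)=5, deg(7)=3, deg(8)=5, deg(9)=3, deg(10)=6, deg(11)=6.
Sorted degree sequence of G2: [6, 6, 6, 5, 5, 5, 5, 5, 4, 3, 3, 3].
The (sorted) degree sequence is an isomorphism invariant, so since G1 and G2 have different degree sequences they cannot be isomorphic.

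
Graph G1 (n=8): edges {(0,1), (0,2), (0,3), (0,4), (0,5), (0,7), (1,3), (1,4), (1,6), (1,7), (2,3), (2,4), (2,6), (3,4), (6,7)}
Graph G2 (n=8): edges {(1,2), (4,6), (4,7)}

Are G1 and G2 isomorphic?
No, not isomorphic

The graphs are NOT isomorphic.

Connected components of G1: 1 component(s) with vertex sets [[0, 1, 2, 3, 4, 5, 6, 7]], sizes [8].
Connected components of G2: 5 component(s) with vertex sets [[0], [3], [5], [1, 2], [4, 6, 7]], sizes [1, 1, 1, 2, 3].
The number of connected components (and the multiset of component sizes) is an isomorphism invariant — an isomorphism maps each component of G1 bijectively onto a component of G2. Since G1 has 1 component(s) and G2 has 5, they cannot be isomorphic.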